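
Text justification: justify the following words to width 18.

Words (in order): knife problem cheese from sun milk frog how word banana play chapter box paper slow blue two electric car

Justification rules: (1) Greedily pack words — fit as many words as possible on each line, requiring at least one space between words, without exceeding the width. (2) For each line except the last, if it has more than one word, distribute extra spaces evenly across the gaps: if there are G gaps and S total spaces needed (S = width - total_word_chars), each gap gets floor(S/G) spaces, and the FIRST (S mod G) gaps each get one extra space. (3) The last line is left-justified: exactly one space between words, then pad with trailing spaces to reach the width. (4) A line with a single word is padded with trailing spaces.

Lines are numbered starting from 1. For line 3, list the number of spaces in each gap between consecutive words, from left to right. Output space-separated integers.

Line 1: ['knife', 'problem'] (min_width=13, slack=5)
Line 2: ['cheese', 'from', 'sun'] (min_width=15, slack=3)
Line 3: ['milk', 'frog', 'how', 'word'] (min_width=18, slack=0)
Line 4: ['banana', 'play'] (min_width=11, slack=7)
Line 5: ['chapter', 'box', 'paper'] (min_width=17, slack=1)
Line 6: ['slow', 'blue', 'two'] (min_width=13, slack=5)
Line 7: ['electric', 'car'] (min_width=12, slack=6)

Answer: 1 1 1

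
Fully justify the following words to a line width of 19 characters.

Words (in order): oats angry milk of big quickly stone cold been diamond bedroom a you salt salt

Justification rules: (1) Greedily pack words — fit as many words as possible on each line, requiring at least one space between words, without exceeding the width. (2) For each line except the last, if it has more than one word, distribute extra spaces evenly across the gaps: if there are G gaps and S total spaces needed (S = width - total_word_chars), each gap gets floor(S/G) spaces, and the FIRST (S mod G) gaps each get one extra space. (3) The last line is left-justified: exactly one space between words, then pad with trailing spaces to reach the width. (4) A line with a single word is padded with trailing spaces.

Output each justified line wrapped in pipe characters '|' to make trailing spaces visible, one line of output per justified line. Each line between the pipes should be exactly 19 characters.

Answer: |oats  angry milk of|
|big  quickly  stone|
|cold  been  diamond|
|bedroom  a you salt|
|salt               |

Derivation:
Line 1: ['oats', 'angry', 'milk', 'of'] (min_width=18, slack=1)
Line 2: ['big', 'quickly', 'stone'] (min_width=17, slack=2)
Line 3: ['cold', 'been', 'diamond'] (min_width=17, slack=2)
Line 4: ['bedroom', 'a', 'you', 'salt'] (min_width=18, slack=1)
Line 5: ['salt'] (min_width=4, slack=15)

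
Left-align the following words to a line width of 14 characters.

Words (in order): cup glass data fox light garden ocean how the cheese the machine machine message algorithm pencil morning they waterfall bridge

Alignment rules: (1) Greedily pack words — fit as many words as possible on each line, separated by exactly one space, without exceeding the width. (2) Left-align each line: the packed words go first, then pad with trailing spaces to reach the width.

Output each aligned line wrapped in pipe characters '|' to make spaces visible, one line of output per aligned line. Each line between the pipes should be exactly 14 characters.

Line 1: ['cup', 'glass', 'data'] (min_width=14, slack=0)
Line 2: ['fox', 'light'] (min_width=9, slack=5)
Line 3: ['garden', 'ocean'] (min_width=12, slack=2)
Line 4: ['how', 'the', 'cheese'] (min_width=14, slack=0)
Line 5: ['the', 'machine'] (min_width=11, slack=3)
Line 6: ['machine'] (min_width=7, slack=7)
Line 7: ['message'] (min_width=7, slack=7)
Line 8: ['algorithm'] (min_width=9, slack=5)
Line 9: ['pencil', 'morning'] (min_width=14, slack=0)
Line 10: ['they', 'waterfall'] (min_width=14, slack=0)
Line 11: ['bridge'] (min_width=6, slack=8)

Answer: |cup glass data|
|fox light     |
|garden ocean  |
|how the cheese|
|the machine   |
|machine       |
|message       |
|algorithm     |
|pencil morning|
|they waterfall|
|bridge        |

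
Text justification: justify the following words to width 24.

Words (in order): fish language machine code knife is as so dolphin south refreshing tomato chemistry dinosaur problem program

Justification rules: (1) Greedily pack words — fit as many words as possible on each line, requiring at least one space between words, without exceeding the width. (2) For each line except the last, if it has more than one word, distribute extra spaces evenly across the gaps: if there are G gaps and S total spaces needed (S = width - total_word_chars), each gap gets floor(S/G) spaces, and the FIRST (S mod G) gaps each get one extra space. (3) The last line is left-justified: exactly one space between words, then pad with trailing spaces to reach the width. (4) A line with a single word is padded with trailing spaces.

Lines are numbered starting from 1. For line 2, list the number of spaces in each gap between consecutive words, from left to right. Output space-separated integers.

Answer: 3 2 2 2

Derivation:
Line 1: ['fish', 'language', 'machine'] (min_width=21, slack=3)
Line 2: ['code', 'knife', 'is', 'as', 'so'] (min_width=19, slack=5)
Line 3: ['dolphin', 'south', 'refreshing'] (min_width=24, slack=0)
Line 4: ['tomato', 'chemistry'] (min_width=16, slack=8)
Line 5: ['dinosaur', 'problem', 'program'] (min_width=24, slack=0)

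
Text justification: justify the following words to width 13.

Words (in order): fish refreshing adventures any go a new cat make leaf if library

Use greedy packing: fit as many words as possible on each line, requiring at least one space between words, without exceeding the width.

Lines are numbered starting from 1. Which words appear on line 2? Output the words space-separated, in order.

Answer: refreshing

Derivation:
Line 1: ['fish'] (min_width=4, slack=9)
Line 2: ['refreshing'] (min_width=10, slack=3)
Line 3: ['adventures'] (min_width=10, slack=3)
Line 4: ['any', 'go', 'a', 'new'] (min_width=12, slack=1)
Line 5: ['cat', 'make', 'leaf'] (min_width=13, slack=0)
Line 6: ['if', 'library'] (min_width=10, slack=3)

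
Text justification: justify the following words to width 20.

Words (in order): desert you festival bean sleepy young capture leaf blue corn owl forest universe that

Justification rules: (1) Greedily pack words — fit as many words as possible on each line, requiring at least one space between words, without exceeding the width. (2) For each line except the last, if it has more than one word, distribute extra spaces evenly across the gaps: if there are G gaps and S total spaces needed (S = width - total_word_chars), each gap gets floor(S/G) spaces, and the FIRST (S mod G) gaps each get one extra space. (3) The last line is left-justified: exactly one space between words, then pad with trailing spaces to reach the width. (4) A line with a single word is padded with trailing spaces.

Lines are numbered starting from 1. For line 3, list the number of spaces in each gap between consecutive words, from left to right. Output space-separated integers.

Answer: 3 2

Derivation:
Line 1: ['desert', 'you', 'festival'] (min_width=19, slack=1)
Line 2: ['bean', 'sleepy', 'young'] (min_width=17, slack=3)
Line 3: ['capture', 'leaf', 'blue'] (min_width=17, slack=3)
Line 4: ['corn', 'owl', 'forest'] (min_width=15, slack=5)
Line 5: ['universe', 'that'] (min_width=13, slack=7)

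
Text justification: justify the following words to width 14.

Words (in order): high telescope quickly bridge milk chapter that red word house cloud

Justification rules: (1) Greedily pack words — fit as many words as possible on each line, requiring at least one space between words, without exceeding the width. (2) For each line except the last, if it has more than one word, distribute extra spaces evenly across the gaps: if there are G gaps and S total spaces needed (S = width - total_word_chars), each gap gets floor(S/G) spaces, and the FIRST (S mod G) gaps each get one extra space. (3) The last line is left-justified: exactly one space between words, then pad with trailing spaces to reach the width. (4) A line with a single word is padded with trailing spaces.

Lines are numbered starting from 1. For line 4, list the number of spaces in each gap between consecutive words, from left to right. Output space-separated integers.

Answer: 2 1

Derivation:
Line 1: ['high', 'telescope'] (min_width=14, slack=0)
Line 2: ['quickly', 'bridge'] (min_width=14, slack=0)
Line 3: ['milk', 'chapter'] (min_width=12, slack=2)
Line 4: ['that', 'red', 'word'] (min_width=13, slack=1)
Line 5: ['house', 'cloud'] (min_width=11, slack=3)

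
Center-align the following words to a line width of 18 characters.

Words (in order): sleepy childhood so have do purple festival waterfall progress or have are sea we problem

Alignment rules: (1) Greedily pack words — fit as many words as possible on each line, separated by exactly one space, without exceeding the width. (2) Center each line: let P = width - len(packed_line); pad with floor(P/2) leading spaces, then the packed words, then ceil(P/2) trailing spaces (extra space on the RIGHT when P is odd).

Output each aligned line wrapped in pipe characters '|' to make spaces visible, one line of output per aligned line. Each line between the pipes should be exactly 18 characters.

Line 1: ['sleepy', 'childhood'] (min_width=16, slack=2)
Line 2: ['so', 'have', 'do', 'purple'] (min_width=17, slack=1)
Line 3: ['festival', 'waterfall'] (min_width=18, slack=0)
Line 4: ['progress', 'or', 'have'] (min_width=16, slack=2)
Line 5: ['are', 'sea', 'we', 'problem'] (min_width=18, slack=0)

Answer: | sleepy childhood |
|so have do purple |
|festival waterfall|
| progress or have |
|are sea we problem|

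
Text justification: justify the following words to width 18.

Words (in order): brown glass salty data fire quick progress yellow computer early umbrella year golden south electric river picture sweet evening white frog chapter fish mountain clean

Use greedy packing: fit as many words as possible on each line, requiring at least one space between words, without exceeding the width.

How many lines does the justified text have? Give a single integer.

Answer: 11

Derivation:
Line 1: ['brown', 'glass', 'salty'] (min_width=17, slack=1)
Line 2: ['data', 'fire', 'quick'] (min_width=15, slack=3)
Line 3: ['progress', 'yellow'] (min_width=15, slack=3)
Line 4: ['computer', 'early'] (min_width=14, slack=4)
Line 5: ['umbrella', 'year'] (min_width=13, slack=5)
Line 6: ['golden', 'south'] (min_width=12, slack=6)
Line 7: ['electric', 'river'] (min_width=14, slack=4)
Line 8: ['picture', 'sweet'] (min_width=13, slack=5)
Line 9: ['evening', 'white', 'frog'] (min_width=18, slack=0)
Line 10: ['chapter', 'fish'] (min_width=12, slack=6)
Line 11: ['mountain', 'clean'] (min_width=14, slack=4)
Total lines: 11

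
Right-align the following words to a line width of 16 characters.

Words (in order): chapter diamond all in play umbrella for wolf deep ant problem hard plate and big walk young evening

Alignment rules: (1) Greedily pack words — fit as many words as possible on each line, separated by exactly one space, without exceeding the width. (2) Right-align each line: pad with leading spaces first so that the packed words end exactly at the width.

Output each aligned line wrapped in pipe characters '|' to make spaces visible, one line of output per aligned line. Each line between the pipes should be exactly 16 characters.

Line 1: ['chapter', 'diamond'] (min_width=15, slack=1)
Line 2: ['all', 'in', 'play'] (min_width=11, slack=5)
Line 3: ['umbrella', 'for'] (min_width=12, slack=4)
Line 4: ['wolf', 'deep', 'ant'] (min_width=13, slack=3)
Line 5: ['problem', 'hard'] (min_width=12, slack=4)
Line 6: ['plate', 'and', 'big'] (min_width=13, slack=3)
Line 7: ['walk', 'young'] (min_width=10, slack=6)
Line 8: ['evening'] (min_width=7, slack=9)

Answer: | chapter diamond|
|     all in play|
|    umbrella for|
|   wolf deep ant|
|    problem hard|
|   plate and big|
|      walk young|
|         evening|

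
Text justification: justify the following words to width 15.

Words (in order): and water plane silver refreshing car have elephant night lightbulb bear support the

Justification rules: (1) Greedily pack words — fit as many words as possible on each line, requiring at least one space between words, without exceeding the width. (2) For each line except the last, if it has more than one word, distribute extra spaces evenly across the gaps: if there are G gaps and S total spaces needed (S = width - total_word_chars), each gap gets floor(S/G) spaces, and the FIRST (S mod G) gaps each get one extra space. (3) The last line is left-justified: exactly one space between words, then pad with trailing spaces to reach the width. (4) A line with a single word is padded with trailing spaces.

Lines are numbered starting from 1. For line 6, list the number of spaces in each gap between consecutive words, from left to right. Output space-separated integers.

Answer: 4

Derivation:
Line 1: ['and', 'water', 'plane'] (min_width=15, slack=0)
Line 2: ['silver'] (min_width=6, slack=9)
Line 3: ['refreshing', 'car'] (min_width=14, slack=1)
Line 4: ['have', 'elephant'] (min_width=13, slack=2)
Line 5: ['night', 'lightbulb'] (min_width=15, slack=0)
Line 6: ['bear', 'support'] (min_width=12, slack=3)
Line 7: ['the'] (min_width=3, slack=12)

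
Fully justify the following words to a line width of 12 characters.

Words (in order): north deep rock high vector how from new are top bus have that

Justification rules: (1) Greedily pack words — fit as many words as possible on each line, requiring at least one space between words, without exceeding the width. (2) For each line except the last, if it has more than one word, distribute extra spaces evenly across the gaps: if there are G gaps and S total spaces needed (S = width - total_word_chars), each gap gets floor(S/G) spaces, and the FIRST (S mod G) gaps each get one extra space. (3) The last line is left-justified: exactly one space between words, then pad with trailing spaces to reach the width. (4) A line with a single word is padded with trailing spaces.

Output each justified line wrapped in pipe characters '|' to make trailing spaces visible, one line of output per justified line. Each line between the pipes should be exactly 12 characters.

Answer: |north   deep|
|rock    high|
|vector   how|
|from new are|
|top bus have|
|that        |

Derivation:
Line 1: ['north', 'deep'] (min_width=10, slack=2)
Line 2: ['rock', 'high'] (min_width=9, slack=3)
Line 3: ['vector', 'how'] (min_width=10, slack=2)
Line 4: ['from', 'new', 'are'] (min_width=12, slack=0)
Line 5: ['top', 'bus', 'have'] (min_width=12, slack=0)
Line 6: ['that'] (min_width=4, slack=8)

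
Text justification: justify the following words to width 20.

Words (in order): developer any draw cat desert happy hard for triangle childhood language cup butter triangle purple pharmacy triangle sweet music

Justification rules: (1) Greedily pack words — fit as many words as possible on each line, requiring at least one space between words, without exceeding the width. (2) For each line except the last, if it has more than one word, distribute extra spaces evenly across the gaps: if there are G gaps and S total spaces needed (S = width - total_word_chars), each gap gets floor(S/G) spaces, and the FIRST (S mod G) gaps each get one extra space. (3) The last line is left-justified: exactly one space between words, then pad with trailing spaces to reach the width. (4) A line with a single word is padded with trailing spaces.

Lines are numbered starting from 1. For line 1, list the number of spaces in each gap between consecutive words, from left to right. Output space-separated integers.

Line 1: ['developer', 'any', 'draw'] (min_width=18, slack=2)
Line 2: ['cat', 'desert', 'happy'] (min_width=16, slack=4)
Line 3: ['hard', 'for', 'triangle'] (min_width=17, slack=3)
Line 4: ['childhood', 'language'] (min_width=18, slack=2)
Line 5: ['cup', 'butter', 'triangle'] (min_width=19, slack=1)
Line 6: ['purple', 'pharmacy'] (min_width=15, slack=5)
Line 7: ['triangle', 'sweet', 'music'] (min_width=20, slack=0)

Answer: 2 2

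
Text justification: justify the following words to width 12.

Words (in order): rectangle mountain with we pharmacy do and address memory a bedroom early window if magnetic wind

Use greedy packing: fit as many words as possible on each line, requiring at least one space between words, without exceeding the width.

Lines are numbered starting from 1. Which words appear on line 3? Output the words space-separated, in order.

Line 1: ['rectangle'] (min_width=9, slack=3)
Line 2: ['mountain'] (min_width=8, slack=4)
Line 3: ['with', 'we'] (min_width=7, slack=5)
Line 4: ['pharmacy', 'do'] (min_width=11, slack=1)
Line 5: ['and', 'address'] (min_width=11, slack=1)
Line 6: ['memory', 'a'] (min_width=8, slack=4)
Line 7: ['bedroom'] (min_width=7, slack=5)
Line 8: ['early', 'window'] (min_width=12, slack=0)
Line 9: ['if', 'magnetic'] (min_width=11, slack=1)
Line 10: ['wind'] (min_width=4, slack=8)

Answer: with we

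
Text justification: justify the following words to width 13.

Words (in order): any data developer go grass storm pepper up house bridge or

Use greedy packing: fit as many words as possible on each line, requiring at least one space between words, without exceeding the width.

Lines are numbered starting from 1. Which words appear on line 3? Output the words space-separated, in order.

Answer: grass storm

Derivation:
Line 1: ['any', 'data'] (min_width=8, slack=5)
Line 2: ['developer', 'go'] (min_width=12, slack=1)
Line 3: ['grass', 'storm'] (min_width=11, slack=2)
Line 4: ['pepper', 'up'] (min_width=9, slack=4)
Line 5: ['house', 'bridge'] (min_width=12, slack=1)
Line 6: ['or'] (min_width=2, slack=11)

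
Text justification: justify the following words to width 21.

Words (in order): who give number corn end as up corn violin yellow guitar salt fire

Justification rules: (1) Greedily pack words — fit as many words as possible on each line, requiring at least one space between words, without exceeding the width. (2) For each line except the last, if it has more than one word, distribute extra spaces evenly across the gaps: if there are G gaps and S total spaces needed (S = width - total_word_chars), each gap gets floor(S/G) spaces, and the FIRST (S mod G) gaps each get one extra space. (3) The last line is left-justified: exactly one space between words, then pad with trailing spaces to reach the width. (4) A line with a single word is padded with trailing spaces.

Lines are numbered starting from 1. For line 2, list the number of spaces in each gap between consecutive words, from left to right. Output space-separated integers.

Line 1: ['who', 'give', 'number', 'corn'] (min_width=20, slack=1)
Line 2: ['end', 'as', 'up', 'corn', 'violin'] (min_width=21, slack=0)
Line 3: ['yellow', 'guitar', 'salt'] (min_width=18, slack=3)
Line 4: ['fire'] (min_width=4, slack=17)

Answer: 1 1 1 1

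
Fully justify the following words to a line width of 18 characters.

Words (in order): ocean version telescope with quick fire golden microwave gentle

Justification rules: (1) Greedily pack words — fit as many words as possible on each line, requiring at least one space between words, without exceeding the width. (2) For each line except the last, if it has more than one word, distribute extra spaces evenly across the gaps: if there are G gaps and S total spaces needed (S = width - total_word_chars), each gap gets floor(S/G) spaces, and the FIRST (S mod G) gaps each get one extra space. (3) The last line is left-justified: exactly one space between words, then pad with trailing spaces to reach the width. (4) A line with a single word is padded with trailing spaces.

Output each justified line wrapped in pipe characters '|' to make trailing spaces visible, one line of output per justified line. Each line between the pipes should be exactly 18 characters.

Line 1: ['ocean', 'version'] (min_width=13, slack=5)
Line 2: ['telescope', 'with'] (min_width=14, slack=4)
Line 3: ['quick', 'fire', 'golden'] (min_width=17, slack=1)
Line 4: ['microwave', 'gentle'] (min_width=16, slack=2)

Answer: |ocean      version|
|telescope     with|
|quick  fire golden|
|microwave gentle  |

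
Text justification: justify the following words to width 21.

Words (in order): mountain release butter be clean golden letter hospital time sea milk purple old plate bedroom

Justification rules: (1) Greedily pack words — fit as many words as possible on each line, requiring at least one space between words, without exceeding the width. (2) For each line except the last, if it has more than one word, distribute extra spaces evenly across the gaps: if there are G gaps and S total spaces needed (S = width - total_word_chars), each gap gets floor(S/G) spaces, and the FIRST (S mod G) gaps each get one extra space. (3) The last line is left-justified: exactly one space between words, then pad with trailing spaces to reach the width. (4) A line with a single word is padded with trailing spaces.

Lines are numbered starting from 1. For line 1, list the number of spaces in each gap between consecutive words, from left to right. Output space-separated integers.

Line 1: ['mountain', 'release'] (min_width=16, slack=5)
Line 2: ['butter', 'be', 'clean'] (min_width=15, slack=6)
Line 3: ['golden', 'letter'] (min_width=13, slack=8)
Line 4: ['hospital', 'time', 'sea'] (min_width=17, slack=4)
Line 5: ['milk', 'purple', 'old', 'plate'] (min_width=21, slack=0)
Line 6: ['bedroom'] (min_width=7, slack=14)

Answer: 6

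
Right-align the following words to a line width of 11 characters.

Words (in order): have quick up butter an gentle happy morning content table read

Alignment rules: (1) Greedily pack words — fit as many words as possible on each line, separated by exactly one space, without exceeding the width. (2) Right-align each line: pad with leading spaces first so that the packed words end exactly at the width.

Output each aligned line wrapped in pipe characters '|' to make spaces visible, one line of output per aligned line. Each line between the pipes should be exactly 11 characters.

Answer: | have quick|
|  up butter|
|  an gentle|
|      happy|
|    morning|
|    content|
| table read|

Derivation:
Line 1: ['have', 'quick'] (min_width=10, slack=1)
Line 2: ['up', 'butter'] (min_width=9, slack=2)
Line 3: ['an', 'gentle'] (min_width=9, slack=2)
Line 4: ['happy'] (min_width=5, slack=6)
Line 5: ['morning'] (min_width=7, slack=4)
Line 6: ['content'] (min_width=7, slack=4)
Line 7: ['table', 'read'] (min_width=10, slack=1)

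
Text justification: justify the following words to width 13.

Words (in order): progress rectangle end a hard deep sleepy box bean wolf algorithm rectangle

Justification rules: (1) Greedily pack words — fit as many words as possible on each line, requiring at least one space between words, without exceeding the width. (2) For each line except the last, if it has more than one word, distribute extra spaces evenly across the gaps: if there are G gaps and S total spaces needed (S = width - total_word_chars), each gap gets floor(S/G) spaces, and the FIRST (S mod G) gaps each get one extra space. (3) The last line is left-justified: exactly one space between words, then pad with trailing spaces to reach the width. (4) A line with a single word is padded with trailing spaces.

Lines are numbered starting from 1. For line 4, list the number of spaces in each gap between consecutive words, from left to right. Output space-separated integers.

Answer: 4

Derivation:
Line 1: ['progress'] (min_width=8, slack=5)
Line 2: ['rectangle', 'end'] (min_width=13, slack=0)
Line 3: ['a', 'hard', 'deep'] (min_width=11, slack=2)
Line 4: ['sleepy', 'box'] (min_width=10, slack=3)
Line 5: ['bean', 'wolf'] (min_width=9, slack=4)
Line 6: ['algorithm'] (min_width=9, slack=4)
Line 7: ['rectangle'] (min_width=9, slack=4)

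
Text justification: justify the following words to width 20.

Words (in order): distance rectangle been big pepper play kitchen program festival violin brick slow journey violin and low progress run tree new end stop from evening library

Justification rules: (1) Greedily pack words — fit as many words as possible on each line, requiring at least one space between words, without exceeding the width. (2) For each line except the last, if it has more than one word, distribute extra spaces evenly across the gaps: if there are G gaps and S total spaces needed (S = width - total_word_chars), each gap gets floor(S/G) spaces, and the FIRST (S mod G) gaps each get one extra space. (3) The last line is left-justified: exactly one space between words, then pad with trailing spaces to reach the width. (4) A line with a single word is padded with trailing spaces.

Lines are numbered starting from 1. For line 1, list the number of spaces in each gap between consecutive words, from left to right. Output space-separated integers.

Line 1: ['distance', 'rectangle'] (min_width=18, slack=2)
Line 2: ['been', 'big', 'pepper', 'play'] (min_width=20, slack=0)
Line 3: ['kitchen', 'program'] (min_width=15, slack=5)
Line 4: ['festival', 'violin'] (min_width=15, slack=5)
Line 5: ['brick', 'slow', 'journey'] (min_width=18, slack=2)
Line 6: ['violin', 'and', 'low'] (min_width=14, slack=6)
Line 7: ['progress', 'run', 'tree'] (min_width=17, slack=3)
Line 8: ['new', 'end', 'stop', 'from'] (min_width=17, slack=3)
Line 9: ['evening', 'library'] (min_width=15, slack=5)

Answer: 3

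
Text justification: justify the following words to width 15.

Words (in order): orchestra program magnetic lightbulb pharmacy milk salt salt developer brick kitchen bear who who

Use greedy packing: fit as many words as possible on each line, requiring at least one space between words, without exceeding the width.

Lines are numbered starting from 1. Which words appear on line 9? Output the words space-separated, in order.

Line 1: ['orchestra'] (min_width=9, slack=6)
Line 2: ['program'] (min_width=7, slack=8)
Line 3: ['magnetic'] (min_width=8, slack=7)
Line 4: ['lightbulb'] (min_width=9, slack=6)
Line 5: ['pharmacy', 'milk'] (min_width=13, slack=2)
Line 6: ['salt', 'salt'] (min_width=9, slack=6)
Line 7: ['developer', 'brick'] (min_width=15, slack=0)
Line 8: ['kitchen', 'bear'] (min_width=12, slack=3)
Line 9: ['who', 'who'] (min_width=7, slack=8)

Answer: who who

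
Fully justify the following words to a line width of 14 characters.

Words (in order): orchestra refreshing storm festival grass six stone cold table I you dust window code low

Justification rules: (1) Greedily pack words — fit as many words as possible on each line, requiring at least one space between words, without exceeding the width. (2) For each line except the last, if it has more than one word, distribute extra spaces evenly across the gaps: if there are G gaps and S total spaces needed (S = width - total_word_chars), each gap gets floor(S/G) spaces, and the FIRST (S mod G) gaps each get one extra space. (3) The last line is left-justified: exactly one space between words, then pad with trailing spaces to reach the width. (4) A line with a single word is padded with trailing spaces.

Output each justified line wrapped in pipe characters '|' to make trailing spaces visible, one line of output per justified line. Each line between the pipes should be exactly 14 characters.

Answer: |orchestra     |
|refreshing    |
|storm festival|
|grass      six|
|stone     cold|
|table   I  you|
|dust    window|
|code low      |

Derivation:
Line 1: ['orchestra'] (min_width=9, slack=5)
Line 2: ['refreshing'] (min_width=10, slack=4)
Line 3: ['storm', 'festival'] (min_width=14, slack=0)
Line 4: ['grass', 'six'] (min_width=9, slack=5)
Line 5: ['stone', 'cold'] (min_width=10, slack=4)
Line 6: ['table', 'I', 'you'] (min_width=11, slack=3)
Line 7: ['dust', 'window'] (min_width=11, slack=3)
Line 8: ['code', 'low'] (min_width=8, slack=6)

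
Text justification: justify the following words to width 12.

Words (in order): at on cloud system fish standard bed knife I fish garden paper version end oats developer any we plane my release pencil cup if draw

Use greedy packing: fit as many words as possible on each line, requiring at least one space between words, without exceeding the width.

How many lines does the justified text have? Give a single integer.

Answer: 12

Derivation:
Line 1: ['at', 'on', 'cloud'] (min_width=11, slack=1)
Line 2: ['system', 'fish'] (min_width=11, slack=1)
Line 3: ['standard', 'bed'] (min_width=12, slack=0)
Line 4: ['knife', 'I', 'fish'] (min_width=12, slack=0)
Line 5: ['garden', 'paper'] (min_width=12, slack=0)
Line 6: ['version', 'end'] (min_width=11, slack=1)
Line 7: ['oats'] (min_width=4, slack=8)
Line 8: ['developer'] (min_width=9, slack=3)
Line 9: ['any', 'we', 'plane'] (min_width=12, slack=0)
Line 10: ['my', 'release'] (min_width=10, slack=2)
Line 11: ['pencil', 'cup'] (min_width=10, slack=2)
Line 12: ['if', 'draw'] (min_width=7, slack=5)
Total lines: 12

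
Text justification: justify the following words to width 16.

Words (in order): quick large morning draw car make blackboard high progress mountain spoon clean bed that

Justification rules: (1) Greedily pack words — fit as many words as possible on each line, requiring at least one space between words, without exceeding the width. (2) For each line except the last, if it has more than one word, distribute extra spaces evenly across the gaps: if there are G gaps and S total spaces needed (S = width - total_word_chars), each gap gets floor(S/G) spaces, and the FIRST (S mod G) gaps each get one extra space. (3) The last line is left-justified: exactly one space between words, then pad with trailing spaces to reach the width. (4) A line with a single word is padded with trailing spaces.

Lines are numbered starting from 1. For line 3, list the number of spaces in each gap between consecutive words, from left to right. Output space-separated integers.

Line 1: ['quick', 'large'] (min_width=11, slack=5)
Line 2: ['morning', 'draw', 'car'] (min_width=16, slack=0)
Line 3: ['make', 'blackboard'] (min_width=15, slack=1)
Line 4: ['high', 'progress'] (min_width=13, slack=3)
Line 5: ['mountain', 'spoon'] (min_width=14, slack=2)
Line 6: ['clean', 'bed', 'that'] (min_width=14, slack=2)

Answer: 2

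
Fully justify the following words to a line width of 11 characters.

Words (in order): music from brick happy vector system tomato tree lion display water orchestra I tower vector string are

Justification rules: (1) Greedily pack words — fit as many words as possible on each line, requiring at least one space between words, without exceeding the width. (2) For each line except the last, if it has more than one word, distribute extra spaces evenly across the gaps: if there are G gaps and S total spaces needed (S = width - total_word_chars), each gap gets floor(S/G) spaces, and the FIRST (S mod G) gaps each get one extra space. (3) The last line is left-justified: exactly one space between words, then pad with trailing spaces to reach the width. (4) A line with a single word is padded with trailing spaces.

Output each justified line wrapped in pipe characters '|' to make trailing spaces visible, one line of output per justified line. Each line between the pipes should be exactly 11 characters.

Answer: |music  from|
|brick happy|
|vector     |
|system     |
|tomato tree|
|lion       |
|display    |
|water      |
|orchestra I|
|tower      |
|vector     |
|string are |

Derivation:
Line 1: ['music', 'from'] (min_width=10, slack=1)
Line 2: ['brick', 'happy'] (min_width=11, slack=0)
Line 3: ['vector'] (min_width=6, slack=5)
Line 4: ['system'] (min_width=6, slack=5)
Line 5: ['tomato', 'tree'] (min_width=11, slack=0)
Line 6: ['lion'] (min_width=4, slack=7)
Line 7: ['display'] (min_width=7, slack=4)
Line 8: ['water'] (min_width=5, slack=6)
Line 9: ['orchestra', 'I'] (min_width=11, slack=0)
Line 10: ['tower'] (min_width=5, slack=6)
Line 11: ['vector'] (min_width=6, slack=5)
Line 12: ['string', 'are'] (min_width=10, slack=1)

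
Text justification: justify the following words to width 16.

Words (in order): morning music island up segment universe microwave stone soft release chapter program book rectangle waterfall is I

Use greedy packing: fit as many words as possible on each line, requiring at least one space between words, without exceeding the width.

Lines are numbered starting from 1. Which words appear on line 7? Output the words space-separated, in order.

Line 1: ['morning', 'music'] (min_width=13, slack=3)
Line 2: ['island', 'up'] (min_width=9, slack=7)
Line 3: ['segment', 'universe'] (min_width=16, slack=0)
Line 4: ['microwave', 'stone'] (min_width=15, slack=1)
Line 5: ['soft', 'release'] (min_width=12, slack=4)
Line 6: ['chapter', 'program'] (min_width=15, slack=1)
Line 7: ['book', 'rectangle'] (min_width=14, slack=2)
Line 8: ['waterfall', 'is', 'I'] (min_width=14, slack=2)

Answer: book rectangle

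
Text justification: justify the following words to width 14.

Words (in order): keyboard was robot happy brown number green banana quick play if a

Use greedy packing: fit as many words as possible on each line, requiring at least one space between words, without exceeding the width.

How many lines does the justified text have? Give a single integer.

Line 1: ['keyboard', 'was'] (min_width=12, slack=2)
Line 2: ['robot', 'happy'] (min_width=11, slack=3)
Line 3: ['brown', 'number'] (min_width=12, slack=2)
Line 4: ['green', 'banana'] (min_width=12, slack=2)
Line 5: ['quick', 'play', 'if'] (min_width=13, slack=1)
Line 6: ['a'] (min_width=1, slack=13)
Total lines: 6

Answer: 6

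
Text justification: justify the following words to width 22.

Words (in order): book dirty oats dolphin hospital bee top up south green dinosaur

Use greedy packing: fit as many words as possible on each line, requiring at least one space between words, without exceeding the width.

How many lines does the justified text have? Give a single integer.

Answer: 4

Derivation:
Line 1: ['book', 'dirty', 'oats'] (min_width=15, slack=7)
Line 2: ['dolphin', 'hospital', 'bee'] (min_width=20, slack=2)
Line 3: ['top', 'up', 'south', 'green'] (min_width=18, slack=4)
Line 4: ['dinosaur'] (min_width=8, slack=14)
Total lines: 4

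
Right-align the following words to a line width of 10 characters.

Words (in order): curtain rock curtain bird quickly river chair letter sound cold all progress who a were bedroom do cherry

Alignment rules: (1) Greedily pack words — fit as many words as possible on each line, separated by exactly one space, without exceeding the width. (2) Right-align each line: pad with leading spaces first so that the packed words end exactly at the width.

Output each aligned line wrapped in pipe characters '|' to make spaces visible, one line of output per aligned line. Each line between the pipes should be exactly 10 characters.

Answer: |   curtain|
|      rock|
|   curtain|
|      bird|
|   quickly|
|     river|
|     chair|
|    letter|
|sound cold|
|       all|
|  progress|
|who a were|
|bedroom do|
|    cherry|

Derivation:
Line 1: ['curtain'] (min_width=7, slack=3)
Line 2: ['rock'] (min_width=4, slack=6)
Line 3: ['curtain'] (min_width=7, slack=3)
Line 4: ['bird'] (min_width=4, slack=6)
Line 5: ['quickly'] (min_width=7, slack=3)
Line 6: ['river'] (min_width=5, slack=5)
Line 7: ['chair'] (min_width=5, slack=5)
Line 8: ['letter'] (min_width=6, slack=4)
Line 9: ['sound', 'cold'] (min_width=10, slack=0)
Line 10: ['all'] (min_width=3, slack=7)
Line 11: ['progress'] (min_width=8, slack=2)
Line 12: ['who', 'a', 'were'] (min_width=10, slack=0)
Line 13: ['bedroom', 'do'] (min_width=10, slack=0)
Line 14: ['cherry'] (min_width=6, slack=4)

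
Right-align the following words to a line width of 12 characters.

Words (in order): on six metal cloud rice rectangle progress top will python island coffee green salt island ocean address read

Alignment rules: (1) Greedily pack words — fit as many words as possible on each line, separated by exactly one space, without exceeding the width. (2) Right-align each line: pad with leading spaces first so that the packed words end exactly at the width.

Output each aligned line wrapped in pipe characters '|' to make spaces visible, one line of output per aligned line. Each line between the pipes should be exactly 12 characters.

Answer: |on six metal|
|  cloud rice|
|   rectangle|
|progress top|
| will python|
|      island|
|coffee green|
| salt island|
|       ocean|
|address read|

Derivation:
Line 1: ['on', 'six', 'metal'] (min_width=12, slack=0)
Line 2: ['cloud', 'rice'] (min_width=10, slack=2)
Line 3: ['rectangle'] (min_width=9, slack=3)
Line 4: ['progress', 'top'] (min_width=12, slack=0)
Line 5: ['will', 'python'] (min_width=11, slack=1)
Line 6: ['island'] (min_width=6, slack=6)
Line 7: ['coffee', 'green'] (min_width=12, slack=0)
Line 8: ['salt', 'island'] (min_width=11, slack=1)
Line 9: ['ocean'] (min_width=5, slack=7)
Line 10: ['address', 'read'] (min_width=12, slack=0)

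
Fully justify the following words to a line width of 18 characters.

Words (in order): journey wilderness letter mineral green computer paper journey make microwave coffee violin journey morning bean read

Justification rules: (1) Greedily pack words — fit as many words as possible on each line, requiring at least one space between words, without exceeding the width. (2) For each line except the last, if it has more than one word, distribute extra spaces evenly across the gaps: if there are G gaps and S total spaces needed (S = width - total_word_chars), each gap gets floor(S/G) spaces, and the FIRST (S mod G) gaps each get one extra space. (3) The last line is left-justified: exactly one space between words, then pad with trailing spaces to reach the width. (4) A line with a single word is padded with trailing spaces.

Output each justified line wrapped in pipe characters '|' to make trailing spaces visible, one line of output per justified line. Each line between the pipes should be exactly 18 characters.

Line 1: ['journey', 'wilderness'] (min_width=18, slack=0)
Line 2: ['letter', 'mineral'] (min_width=14, slack=4)
Line 3: ['green', 'computer'] (min_width=14, slack=4)
Line 4: ['paper', 'journey', 'make'] (min_width=18, slack=0)
Line 5: ['microwave', 'coffee'] (min_width=16, slack=2)
Line 6: ['violin', 'journey'] (min_width=14, slack=4)
Line 7: ['morning', 'bean', 'read'] (min_width=17, slack=1)

Answer: |journey wilderness|
|letter     mineral|
|green     computer|
|paper journey make|
|microwave   coffee|
|violin     journey|
|morning bean read |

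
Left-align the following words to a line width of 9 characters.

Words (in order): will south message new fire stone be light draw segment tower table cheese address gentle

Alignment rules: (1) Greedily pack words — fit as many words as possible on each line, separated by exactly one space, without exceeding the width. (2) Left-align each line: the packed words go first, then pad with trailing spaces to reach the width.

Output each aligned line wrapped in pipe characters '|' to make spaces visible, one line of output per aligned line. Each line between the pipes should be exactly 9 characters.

Answer: |will     |
|south    |
|message  |
|new fire |
|stone be |
|light    |
|draw     |
|segment  |
|tower    |
|table    |
|cheese   |
|address  |
|gentle   |

Derivation:
Line 1: ['will'] (min_width=4, slack=5)
Line 2: ['south'] (min_width=5, slack=4)
Line 3: ['message'] (min_width=7, slack=2)
Line 4: ['new', 'fire'] (min_width=8, slack=1)
Line 5: ['stone', 'be'] (min_width=8, slack=1)
Line 6: ['light'] (min_width=5, slack=4)
Line 7: ['draw'] (min_width=4, slack=5)
Line 8: ['segment'] (min_width=7, slack=2)
Line 9: ['tower'] (min_width=5, slack=4)
Line 10: ['table'] (min_width=5, slack=4)
Line 11: ['cheese'] (min_width=6, slack=3)
Line 12: ['address'] (min_width=7, slack=2)
Line 13: ['gentle'] (min_width=6, slack=3)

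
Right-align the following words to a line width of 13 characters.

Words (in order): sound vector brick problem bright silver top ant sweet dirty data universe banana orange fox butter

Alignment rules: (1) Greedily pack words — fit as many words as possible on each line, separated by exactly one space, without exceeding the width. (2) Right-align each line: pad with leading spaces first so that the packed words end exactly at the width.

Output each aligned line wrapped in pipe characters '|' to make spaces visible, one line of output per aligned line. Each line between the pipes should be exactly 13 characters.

Answer: | sound vector|
|brick problem|
|bright silver|
|top ant sweet|
|   dirty data|
|     universe|
|banana orange|
|   fox butter|

Derivation:
Line 1: ['sound', 'vector'] (min_width=12, slack=1)
Line 2: ['brick', 'problem'] (min_width=13, slack=0)
Line 3: ['bright', 'silver'] (min_width=13, slack=0)
Line 4: ['top', 'ant', 'sweet'] (min_width=13, slack=0)
Line 5: ['dirty', 'data'] (min_width=10, slack=3)
Line 6: ['universe'] (min_width=8, slack=5)
Line 7: ['banana', 'orange'] (min_width=13, slack=0)
Line 8: ['fox', 'butter'] (min_width=10, slack=3)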